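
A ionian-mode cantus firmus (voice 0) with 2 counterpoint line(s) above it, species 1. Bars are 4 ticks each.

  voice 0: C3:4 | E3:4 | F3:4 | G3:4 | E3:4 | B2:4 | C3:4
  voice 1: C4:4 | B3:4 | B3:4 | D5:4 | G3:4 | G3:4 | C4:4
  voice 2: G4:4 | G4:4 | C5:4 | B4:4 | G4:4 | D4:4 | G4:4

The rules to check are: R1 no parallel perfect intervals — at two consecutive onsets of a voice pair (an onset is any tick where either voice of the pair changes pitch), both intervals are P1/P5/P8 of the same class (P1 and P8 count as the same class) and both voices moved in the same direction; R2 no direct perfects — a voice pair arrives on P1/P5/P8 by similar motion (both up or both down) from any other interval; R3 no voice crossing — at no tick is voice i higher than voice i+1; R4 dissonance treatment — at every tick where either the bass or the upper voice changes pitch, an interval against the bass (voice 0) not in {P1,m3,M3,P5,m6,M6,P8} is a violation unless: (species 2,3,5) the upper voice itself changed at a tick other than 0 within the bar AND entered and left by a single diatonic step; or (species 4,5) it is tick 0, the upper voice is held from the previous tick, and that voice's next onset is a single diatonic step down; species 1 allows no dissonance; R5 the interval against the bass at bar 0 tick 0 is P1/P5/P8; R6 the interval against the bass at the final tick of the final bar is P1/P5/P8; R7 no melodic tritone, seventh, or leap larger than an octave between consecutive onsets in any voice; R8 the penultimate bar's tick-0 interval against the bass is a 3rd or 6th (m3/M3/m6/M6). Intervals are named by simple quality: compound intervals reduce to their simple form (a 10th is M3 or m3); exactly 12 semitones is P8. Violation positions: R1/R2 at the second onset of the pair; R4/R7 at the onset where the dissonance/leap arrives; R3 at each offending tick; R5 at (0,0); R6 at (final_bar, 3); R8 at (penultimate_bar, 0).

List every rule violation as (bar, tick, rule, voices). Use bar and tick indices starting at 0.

(2, 0, R2, (0, 2))
(2, 0, R4, (0, 1))
(3, 0, R2, (0, 1))
(3, 0, R3, (1, 2))
(3, 0, R7, (1,))
(3, 1, R3, (1, 2))
(3, 2, R3, (1, 2))
(3, 3, R3, (1, 2))
(4, 0, R2, (1, 2))
(4, 0, R7, (1,))
(6, 0, R1, (1, 2))
(6, 0, R2, (0, 1))
(6, 0, R2, (0, 2))

bar 0: v0=C3 v1=C4 v2=G4 downbeat P5
bar 1: v0=E3 v1=B3 v2=G4 downbeat m3
bar 2: v0=F3 v1=B3 v2=C5 downbeat P5
bar 3: v0=G3 v1=D5 v2=B4 downbeat M3
bar 4: v0=E3 v1=G3 v2=G4 downbeat m3
bar 5: v0=B2 v1=G3 v2=D4 downbeat m3
bar 6: v0=C3 v1=C4 v2=G4 downbeat P5
  -> R2 @ bar 2 tick 0 v(0, 2): E3/G4 m3 -> F3/C5 P5 similar
  -> R4 @ bar 2 tick 0 v(0, 1): F3/B3 TT untreated
  -> R2 @ bar 3 tick 0 v(0, 1): F3/B3 TT -> G3/D5 P5 similar
  -> R3 @ bar 3 tick 0 v(1, 2): D5 above B4
  -> R7 @ bar 3 tick 0 v(1,): B3->D5 leap 15st
  -> R3 @ bar 3 tick 1 v(1, 2): D5 above B4
  -> R3 @ bar 3 tick 2 v(1, 2): D5 above B4
  -> R3 @ bar 3 tick 3 v(1, 2): D5 above B4
  -> R2 @ bar 4 tick 0 v(1, 2): D5/B4 m3 -> G3/G4 P8 similar
  -> R7 @ bar 4 tick 0 v(1,): D5->G3 leap 19st
  -> R1 @ bar 6 tick 0 v(1, 2): G3/D4 P5 -> C4/G4 P5 similar
  -> R2 @ bar 6 tick 0 v(0, 1): B2/G3 m6 -> C3/C4 P8 similar
  -> R2 @ bar 6 tick 0 v(0, 2): B2/D4 m3 -> C3/G4 P5 similar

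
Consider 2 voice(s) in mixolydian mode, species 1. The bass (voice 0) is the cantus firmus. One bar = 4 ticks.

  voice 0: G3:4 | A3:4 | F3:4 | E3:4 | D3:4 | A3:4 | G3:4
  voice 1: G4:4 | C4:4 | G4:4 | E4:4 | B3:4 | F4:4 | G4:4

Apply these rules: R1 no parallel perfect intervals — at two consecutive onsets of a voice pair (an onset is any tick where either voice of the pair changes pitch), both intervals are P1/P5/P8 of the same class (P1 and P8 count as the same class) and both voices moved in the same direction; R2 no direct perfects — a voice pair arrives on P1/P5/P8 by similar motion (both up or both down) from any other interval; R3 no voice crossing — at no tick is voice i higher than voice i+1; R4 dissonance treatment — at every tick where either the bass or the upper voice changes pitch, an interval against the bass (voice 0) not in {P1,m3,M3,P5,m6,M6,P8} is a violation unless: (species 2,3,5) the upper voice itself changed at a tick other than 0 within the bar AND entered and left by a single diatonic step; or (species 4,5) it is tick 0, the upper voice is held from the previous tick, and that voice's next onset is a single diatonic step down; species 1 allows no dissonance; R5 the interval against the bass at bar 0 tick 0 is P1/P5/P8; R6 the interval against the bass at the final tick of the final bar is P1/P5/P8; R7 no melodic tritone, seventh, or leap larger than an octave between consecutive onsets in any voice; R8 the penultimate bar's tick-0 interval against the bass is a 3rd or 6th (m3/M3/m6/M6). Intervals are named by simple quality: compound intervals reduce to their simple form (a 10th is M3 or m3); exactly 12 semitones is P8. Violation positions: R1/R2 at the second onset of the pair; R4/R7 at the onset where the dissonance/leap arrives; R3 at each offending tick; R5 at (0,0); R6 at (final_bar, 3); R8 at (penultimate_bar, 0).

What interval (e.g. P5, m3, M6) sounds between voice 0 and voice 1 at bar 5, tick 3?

voice 0=A3 voice 1=F4 -> m6

m6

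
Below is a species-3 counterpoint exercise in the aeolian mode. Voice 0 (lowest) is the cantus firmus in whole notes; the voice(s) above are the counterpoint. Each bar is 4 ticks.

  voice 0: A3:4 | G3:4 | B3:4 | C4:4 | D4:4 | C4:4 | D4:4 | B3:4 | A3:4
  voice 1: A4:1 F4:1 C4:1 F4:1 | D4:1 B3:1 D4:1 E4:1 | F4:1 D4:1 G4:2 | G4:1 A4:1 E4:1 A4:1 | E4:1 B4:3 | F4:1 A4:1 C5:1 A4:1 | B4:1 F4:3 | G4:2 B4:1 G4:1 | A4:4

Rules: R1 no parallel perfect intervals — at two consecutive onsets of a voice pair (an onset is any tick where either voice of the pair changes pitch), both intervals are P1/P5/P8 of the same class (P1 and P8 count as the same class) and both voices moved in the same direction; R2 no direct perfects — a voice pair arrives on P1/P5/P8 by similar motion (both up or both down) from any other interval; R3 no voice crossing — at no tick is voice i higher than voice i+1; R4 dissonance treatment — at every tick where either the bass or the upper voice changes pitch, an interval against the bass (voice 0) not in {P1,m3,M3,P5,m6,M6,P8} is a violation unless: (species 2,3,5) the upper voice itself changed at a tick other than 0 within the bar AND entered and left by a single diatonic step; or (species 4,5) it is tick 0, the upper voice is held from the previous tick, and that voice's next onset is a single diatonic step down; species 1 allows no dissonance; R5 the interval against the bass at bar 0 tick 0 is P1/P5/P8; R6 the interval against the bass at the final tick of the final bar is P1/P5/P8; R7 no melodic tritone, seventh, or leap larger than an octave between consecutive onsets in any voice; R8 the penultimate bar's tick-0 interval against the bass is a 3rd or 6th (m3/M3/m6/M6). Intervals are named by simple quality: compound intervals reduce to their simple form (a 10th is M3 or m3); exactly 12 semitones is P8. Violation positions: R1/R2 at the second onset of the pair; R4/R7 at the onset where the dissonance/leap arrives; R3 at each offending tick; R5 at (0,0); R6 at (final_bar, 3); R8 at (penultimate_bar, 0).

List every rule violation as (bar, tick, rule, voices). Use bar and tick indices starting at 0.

(1, 0, R2, (0, 1))
(2, 0, R4, (0, 1))
(4, 0, R4, (0, 1))
(5, 0, R4, (0, 1))
(5, 0, R7, (1,))
(6, 1, R7, (1,))

bar 0: v0=A3 v1=A4 downbeat P8
bar 1: v0=G3 v1=D4 downbeat P5
bar 2: v0=B3 v1=F4 downbeat TT
bar 3: v0=C4 v1=G4 downbeat P5
bar 4: v0=D4 v1=E4 downbeat M2
bar 5: v0=C4 v1=F4 downbeat P4
bar 6: v0=D4 v1=B4 downbeat M6
bar 7: v0=B3 v1=G4 downbeat m6
bar 8: v0=A3 v1=A4 downbeat P8
  -> R2 @ bar 1 tick 0 v(0, 1): A3/F4 m6 -> G3/D4 P5 similar
  -> R4 @ bar 2 tick 0 v(0, 1): B3/F4 TT untreated
  -> R4 @ bar 4 tick 0 v(0, 1): D4/E4 M2 untreated
  -> R4 @ bar 5 tick 0 v(0, 1): C4/F4 P4 untreated
  -> R7 @ bar 5 tick 0 v(1,): B4->F4 leap 6st
  -> R7 @ bar 6 tick 1 v(1,): B4->F4 leap 6st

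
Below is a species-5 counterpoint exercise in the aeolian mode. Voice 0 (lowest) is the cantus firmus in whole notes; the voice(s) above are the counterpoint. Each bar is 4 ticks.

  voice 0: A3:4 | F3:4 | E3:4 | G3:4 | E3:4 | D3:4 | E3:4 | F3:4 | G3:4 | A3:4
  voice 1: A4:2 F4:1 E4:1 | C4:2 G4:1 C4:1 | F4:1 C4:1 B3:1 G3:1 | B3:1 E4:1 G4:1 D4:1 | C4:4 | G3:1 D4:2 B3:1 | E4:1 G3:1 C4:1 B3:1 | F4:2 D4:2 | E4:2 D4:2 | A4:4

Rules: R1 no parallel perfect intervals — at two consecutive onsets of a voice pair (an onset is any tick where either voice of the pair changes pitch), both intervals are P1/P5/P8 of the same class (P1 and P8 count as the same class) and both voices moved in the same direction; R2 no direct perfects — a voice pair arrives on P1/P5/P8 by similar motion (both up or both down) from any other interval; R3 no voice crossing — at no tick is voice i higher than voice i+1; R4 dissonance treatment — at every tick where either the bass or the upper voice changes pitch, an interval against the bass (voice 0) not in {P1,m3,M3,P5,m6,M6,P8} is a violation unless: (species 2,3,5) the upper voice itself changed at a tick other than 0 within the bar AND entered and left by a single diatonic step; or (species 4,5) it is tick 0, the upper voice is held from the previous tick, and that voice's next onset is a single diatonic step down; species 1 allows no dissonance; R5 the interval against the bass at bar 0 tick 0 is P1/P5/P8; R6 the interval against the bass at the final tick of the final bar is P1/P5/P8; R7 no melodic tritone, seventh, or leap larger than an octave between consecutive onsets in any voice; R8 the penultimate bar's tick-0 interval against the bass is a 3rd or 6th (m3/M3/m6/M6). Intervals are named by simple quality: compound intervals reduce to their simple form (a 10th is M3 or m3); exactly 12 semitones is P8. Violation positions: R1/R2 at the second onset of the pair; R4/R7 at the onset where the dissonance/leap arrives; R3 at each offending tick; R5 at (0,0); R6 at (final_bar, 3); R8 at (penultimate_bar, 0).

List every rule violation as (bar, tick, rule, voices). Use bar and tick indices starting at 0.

(1, 0, R1, (0, 1))
(1, 2, R4, (0, 1))
(2, 0, R4, (0, 1))
(5, 0, R4, (0, 1))
(6, 0, R2, (0, 1))
(7, 0, R2, (0, 1))
(7, 0, R7, (1,))
(9, 0, R2, (0, 1))

bar 0: v0=A3 v1=A4 downbeat P8
bar 1: v0=F3 v1=C4 downbeat P5
bar 2: v0=E3 v1=F4 downbeat m2
bar 3: v0=G3 v1=B3 downbeat M3
bar 4: v0=E3 v1=C4 downbeat m6
bar 5: v0=D3 v1=G3 downbeat P4
bar 6: v0=E3 v1=E4 downbeat P8
bar 7: v0=F3 v1=F4 downbeat P8
bar 8: v0=G3 v1=E4 downbeat M6
bar 9: v0=A3 v1=A4 downbeat P8
  -> R1 @ bar 1 tick 0 v(0, 1): A3/E4 P5 -> F3/C4 P5 similar
  -> R4 @ bar 1 tick 2 v(0, 1): F3/G4 M2 untreated
  -> R4 @ bar 2 tick 0 v(0, 1): E3/F4 m2 untreated
  -> R4 @ bar 5 tick 0 v(0, 1): D3/G3 P4 untreated
  -> R2 @ bar 6 tick 0 v(0, 1): D3/B3 M6 -> E3/E4 P8 similar
  -> R2 @ bar 7 tick 0 v(0, 1): E3/B3 P5 -> F3/F4 P8 similar
  -> R7 @ bar 7 tick 0 v(1,): B3->F4 leap 6st
  -> R2 @ bar 9 tick 0 v(0, 1): G3/D4 P5 -> A3/A4 P8 similar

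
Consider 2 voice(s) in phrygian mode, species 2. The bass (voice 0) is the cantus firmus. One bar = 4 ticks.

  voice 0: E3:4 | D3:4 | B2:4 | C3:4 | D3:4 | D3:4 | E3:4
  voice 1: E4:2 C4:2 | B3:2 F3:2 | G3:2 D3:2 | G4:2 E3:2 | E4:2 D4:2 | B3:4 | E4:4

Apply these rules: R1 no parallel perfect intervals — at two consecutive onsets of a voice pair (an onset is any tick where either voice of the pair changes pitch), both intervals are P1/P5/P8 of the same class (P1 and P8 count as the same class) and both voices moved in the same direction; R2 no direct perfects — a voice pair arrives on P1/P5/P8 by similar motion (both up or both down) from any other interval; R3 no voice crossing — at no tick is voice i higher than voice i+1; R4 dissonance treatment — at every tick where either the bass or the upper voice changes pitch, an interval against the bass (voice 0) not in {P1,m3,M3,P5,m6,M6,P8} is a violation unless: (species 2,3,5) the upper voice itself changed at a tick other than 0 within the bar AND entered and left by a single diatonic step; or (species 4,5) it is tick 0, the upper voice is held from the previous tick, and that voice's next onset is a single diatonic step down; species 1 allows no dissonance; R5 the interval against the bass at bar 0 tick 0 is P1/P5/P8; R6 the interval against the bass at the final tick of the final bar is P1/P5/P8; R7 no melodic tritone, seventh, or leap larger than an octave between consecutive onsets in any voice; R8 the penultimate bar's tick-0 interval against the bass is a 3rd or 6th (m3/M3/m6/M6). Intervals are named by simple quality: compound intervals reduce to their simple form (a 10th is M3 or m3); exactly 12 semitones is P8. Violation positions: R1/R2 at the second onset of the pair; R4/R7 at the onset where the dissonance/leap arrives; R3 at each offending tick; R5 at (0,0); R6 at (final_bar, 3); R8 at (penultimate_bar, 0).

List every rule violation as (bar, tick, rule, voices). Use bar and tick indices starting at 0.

bar 0: v0=E3 v1=E4 downbeat P8
bar 1: v0=D3 v1=B3 downbeat M6
bar 2: v0=B2 v1=G3 downbeat m6
bar 3: v0=C3 v1=G4 downbeat P5
bar 4: v0=D3 v1=E4 downbeat M2
bar 5: v0=D3 v1=B3 downbeat M6
bar 6: v0=E3 v1=E4 downbeat P8
  -> R7 @ bar 1 tick 2 v(1,): B3->F3 leap 6st
  -> R2 @ bar 3 tick 0 v(0, 1): B2/D3 m3 -> C3/G4 P5 similar
  -> R7 @ bar 3 tick 0 v(1,): D3->G4 leap 17st
  -> R7 @ bar 3 tick 2 v(1,): G4->E3 leap 15st
  -> R4 @ bar 4 tick 0 v(0, 1): D3/E4 M2 untreated
  -> R2 @ bar 6 tick 0 v(0, 1): D3/B3 M6 -> E3/E4 P8 similar

(1, 2, R7, (1,))
(3, 0, R2, (0, 1))
(3, 0, R7, (1,))
(3, 2, R7, (1,))
(4, 0, R4, (0, 1))
(6, 0, R2, (0, 1))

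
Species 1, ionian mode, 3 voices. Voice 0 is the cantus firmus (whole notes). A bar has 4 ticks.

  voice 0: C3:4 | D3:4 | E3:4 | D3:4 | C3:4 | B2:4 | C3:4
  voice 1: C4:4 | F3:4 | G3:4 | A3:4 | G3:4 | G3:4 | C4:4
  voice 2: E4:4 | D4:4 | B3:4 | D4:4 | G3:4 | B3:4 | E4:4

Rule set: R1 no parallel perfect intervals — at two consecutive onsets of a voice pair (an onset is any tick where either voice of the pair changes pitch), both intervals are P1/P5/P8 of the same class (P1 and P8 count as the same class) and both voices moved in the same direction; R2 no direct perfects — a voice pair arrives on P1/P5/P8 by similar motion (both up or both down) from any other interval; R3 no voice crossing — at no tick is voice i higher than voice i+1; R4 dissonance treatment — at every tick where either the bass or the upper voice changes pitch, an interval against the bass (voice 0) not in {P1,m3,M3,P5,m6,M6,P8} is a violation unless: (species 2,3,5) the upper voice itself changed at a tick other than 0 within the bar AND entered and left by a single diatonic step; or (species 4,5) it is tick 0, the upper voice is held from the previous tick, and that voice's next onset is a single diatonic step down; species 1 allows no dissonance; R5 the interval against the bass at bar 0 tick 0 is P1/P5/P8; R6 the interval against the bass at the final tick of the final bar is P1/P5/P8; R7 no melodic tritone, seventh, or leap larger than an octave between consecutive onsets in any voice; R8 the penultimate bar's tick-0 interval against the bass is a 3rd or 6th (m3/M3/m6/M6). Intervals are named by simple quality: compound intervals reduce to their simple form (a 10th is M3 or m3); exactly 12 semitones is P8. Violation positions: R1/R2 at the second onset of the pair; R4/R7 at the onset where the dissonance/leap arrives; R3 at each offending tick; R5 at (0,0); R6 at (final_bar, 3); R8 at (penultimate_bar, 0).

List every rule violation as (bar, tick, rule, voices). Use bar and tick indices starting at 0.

bar 0: v0=C3 v1=C4 v2=E4 downbeat M3
bar 1: v0=D3 v1=F3 v2=D4 downbeat P8
bar 2: v0=E3 v1=G3 v2=B3 downbeat P5
bar 3: v0=D3 v1=A3 v2=D4 downbeat P8
bar 4: v0=C3 v1=G3 v2=G3 downbeat P5
bar 5: v0=B2 v1=G3 v2=B3 downbeat P8
bar 6: v0=C3 v1=C4 v2=E4 downbeat M3
  -> R5 @ bar 0 tick 0 v(0, 2): opens on M3
  -> R1 @ bar 4 tick 0 v(0, 1): D3/A3 P5 -> C3/G3 P5 similar
  -> R2 @ bar 4 tick 0 v(0, 2): D3/D4 P8 -> C3/G3 P5 similar
  -> R2 @ bar 4 tick 0 v(1, 2): A3/D4 P4 -> G3/G3 P1 similar
  -> R8 @ bar 5 tick 0 v(0, 2): penult P8 not 3rd/6th
  -> R2 @ bar 6 tick 0 v(0, 1): B2/G3 m6 -> C3/C4 P8 similar
  -> R6 @ bar 6 tick 3 v(0, 2): closes on M3

(0, 0, R5, (0, 2))
(4, 0, R1, (0, 1))
(4, 0, R2, (0, 2))
(4, 0, R2, (1, 2))
(5, 0, R8, (0, 2))
(6, 0, R2, (0, 1))
(6, 3, R6, (0, 2))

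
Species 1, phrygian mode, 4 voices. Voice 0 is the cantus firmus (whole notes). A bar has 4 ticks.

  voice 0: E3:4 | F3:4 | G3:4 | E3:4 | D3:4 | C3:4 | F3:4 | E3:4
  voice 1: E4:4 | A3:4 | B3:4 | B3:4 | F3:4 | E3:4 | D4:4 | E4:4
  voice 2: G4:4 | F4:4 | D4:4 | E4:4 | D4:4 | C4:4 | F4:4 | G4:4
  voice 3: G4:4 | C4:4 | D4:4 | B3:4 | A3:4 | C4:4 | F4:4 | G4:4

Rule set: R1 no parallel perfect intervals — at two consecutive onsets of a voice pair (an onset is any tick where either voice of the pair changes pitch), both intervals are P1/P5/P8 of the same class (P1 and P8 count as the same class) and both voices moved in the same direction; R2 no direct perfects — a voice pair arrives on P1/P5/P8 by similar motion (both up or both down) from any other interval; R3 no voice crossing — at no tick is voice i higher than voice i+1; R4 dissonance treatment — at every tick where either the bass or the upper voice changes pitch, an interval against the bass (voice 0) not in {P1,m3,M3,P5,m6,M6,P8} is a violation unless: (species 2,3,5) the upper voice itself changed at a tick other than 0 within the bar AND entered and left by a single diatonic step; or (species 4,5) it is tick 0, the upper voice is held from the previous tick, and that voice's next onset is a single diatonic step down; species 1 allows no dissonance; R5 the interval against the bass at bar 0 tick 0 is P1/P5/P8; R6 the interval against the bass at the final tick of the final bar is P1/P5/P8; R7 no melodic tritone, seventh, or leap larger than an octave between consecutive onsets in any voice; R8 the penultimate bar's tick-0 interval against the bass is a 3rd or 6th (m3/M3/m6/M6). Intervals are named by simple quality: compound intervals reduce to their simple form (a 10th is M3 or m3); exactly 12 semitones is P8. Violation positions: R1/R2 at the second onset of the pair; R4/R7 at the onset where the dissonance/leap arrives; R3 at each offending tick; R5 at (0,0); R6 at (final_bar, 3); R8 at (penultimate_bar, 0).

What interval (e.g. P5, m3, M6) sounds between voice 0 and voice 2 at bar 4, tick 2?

P8

voice 0=D3 voice 2=D4 -> P8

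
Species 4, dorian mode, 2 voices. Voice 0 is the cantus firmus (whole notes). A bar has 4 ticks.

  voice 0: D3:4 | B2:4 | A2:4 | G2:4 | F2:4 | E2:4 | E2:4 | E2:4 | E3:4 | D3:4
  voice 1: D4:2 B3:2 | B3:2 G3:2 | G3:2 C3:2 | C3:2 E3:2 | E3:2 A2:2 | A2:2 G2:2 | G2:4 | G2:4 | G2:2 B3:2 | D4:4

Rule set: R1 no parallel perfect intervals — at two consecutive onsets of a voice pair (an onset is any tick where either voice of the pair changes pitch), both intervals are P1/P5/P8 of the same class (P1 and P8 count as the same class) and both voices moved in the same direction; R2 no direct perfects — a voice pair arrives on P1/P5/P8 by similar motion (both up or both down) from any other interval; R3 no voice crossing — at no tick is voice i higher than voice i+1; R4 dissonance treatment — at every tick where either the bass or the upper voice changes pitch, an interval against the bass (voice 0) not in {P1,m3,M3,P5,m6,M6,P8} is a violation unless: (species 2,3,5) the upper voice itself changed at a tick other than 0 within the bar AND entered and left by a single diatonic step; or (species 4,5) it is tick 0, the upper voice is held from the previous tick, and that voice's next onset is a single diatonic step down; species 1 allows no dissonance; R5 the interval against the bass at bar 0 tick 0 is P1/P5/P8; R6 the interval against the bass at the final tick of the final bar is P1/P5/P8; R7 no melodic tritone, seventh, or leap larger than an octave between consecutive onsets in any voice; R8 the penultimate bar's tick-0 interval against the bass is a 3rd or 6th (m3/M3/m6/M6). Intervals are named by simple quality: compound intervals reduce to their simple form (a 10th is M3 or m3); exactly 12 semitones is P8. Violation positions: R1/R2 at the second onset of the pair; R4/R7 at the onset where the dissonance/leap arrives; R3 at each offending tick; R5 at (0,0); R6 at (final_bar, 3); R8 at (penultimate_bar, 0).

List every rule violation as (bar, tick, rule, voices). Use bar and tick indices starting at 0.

(2, 0, R4, (0, 1))
(3, 0, R4, (0, 1))
(4, 0, R4, (0, 1))
(8, 0, R3, (0, 1))
(8, 1, R3, (0, 1))
(8, 2, R7, (1,))

bar 0: v0=D3 v1=D4 downbeat P8
bar 1: v0=B2 v1=B3 downbeat P8
bar 2: v0=A2 v1=G3 downbeat m7
bar 3: v0=G2 v1=C3 downbeat P4
bar 4: v0=F2 v1=E3 downbeat M7
bar 5: v0=E2 v1=A2 downbeat P4
bar 6: v0=E2 v1=G2 downbeat m3
bar 7: v0=E2 v1=G2 downbeat m3
bar 8: v0=E3 v1=G2 downbeat M6
bar 9: v0=D3 v1=D4 downbeat P8
  -> R4 @ bar 2 tick 0 v(0, 1): A2/G3 m7 untreated
  -> R4 @ bar 3 tick 0 v(0, 1): G2/C3 P4 untreated
  -> R4 @ bar 4 tick 0 v(0, 1): F2/E3 M7 untreated
  -> R3 @ bar 8 tick 0 v(0, 1): E3 above G2
  -> R3 @ bar 8 tick 1 v(0, 1): E3 above G2
  -> R7 @ bar 8 tick 2 v(1,): G2->B3 leap 16st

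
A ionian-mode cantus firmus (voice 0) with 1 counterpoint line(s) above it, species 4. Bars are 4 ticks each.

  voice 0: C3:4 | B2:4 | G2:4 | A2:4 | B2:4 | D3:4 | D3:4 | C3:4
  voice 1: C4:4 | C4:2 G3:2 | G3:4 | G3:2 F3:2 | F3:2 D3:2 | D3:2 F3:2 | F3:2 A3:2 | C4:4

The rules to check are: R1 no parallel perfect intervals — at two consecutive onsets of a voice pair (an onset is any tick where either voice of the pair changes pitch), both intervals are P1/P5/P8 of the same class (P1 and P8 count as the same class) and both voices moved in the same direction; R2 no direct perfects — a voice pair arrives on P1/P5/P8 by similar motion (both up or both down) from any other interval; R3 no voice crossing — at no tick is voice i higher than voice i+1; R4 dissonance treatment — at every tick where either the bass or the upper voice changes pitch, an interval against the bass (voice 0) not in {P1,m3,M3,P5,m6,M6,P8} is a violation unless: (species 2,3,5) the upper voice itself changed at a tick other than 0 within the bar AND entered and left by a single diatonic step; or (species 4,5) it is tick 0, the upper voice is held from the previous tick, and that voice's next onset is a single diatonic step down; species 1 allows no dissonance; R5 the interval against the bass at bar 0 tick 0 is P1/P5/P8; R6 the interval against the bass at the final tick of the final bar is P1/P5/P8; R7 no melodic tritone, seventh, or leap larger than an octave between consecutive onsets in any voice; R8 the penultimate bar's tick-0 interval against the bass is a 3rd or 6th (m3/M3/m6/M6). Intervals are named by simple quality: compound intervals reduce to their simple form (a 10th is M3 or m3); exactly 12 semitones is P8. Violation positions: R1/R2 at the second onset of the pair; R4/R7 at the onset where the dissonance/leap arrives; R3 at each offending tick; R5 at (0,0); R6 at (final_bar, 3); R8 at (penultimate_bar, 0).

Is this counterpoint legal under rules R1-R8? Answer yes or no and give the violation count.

No (2 violations)

bar 0: v0=C3 v1=C4 (P8)
bar 1: v0=B2 v1=C4 (m2)
bar 2: v0=G2 v1=G3 (P8)
bar 3: v0=A2 v1=G3 (m7)
bar 4: v0=B2 v1=F3 (TT)
bar 5: v0=D3 v1=D3 (P1)
bar 6: v0=D3 v1=F3 (m3)
bar 7: v0=C3 v1=C4 (P8)
  R4 @ bar1.0: B2/C4 m2 untreated
  R4 @ bar4.0: B2/F3 TT untreated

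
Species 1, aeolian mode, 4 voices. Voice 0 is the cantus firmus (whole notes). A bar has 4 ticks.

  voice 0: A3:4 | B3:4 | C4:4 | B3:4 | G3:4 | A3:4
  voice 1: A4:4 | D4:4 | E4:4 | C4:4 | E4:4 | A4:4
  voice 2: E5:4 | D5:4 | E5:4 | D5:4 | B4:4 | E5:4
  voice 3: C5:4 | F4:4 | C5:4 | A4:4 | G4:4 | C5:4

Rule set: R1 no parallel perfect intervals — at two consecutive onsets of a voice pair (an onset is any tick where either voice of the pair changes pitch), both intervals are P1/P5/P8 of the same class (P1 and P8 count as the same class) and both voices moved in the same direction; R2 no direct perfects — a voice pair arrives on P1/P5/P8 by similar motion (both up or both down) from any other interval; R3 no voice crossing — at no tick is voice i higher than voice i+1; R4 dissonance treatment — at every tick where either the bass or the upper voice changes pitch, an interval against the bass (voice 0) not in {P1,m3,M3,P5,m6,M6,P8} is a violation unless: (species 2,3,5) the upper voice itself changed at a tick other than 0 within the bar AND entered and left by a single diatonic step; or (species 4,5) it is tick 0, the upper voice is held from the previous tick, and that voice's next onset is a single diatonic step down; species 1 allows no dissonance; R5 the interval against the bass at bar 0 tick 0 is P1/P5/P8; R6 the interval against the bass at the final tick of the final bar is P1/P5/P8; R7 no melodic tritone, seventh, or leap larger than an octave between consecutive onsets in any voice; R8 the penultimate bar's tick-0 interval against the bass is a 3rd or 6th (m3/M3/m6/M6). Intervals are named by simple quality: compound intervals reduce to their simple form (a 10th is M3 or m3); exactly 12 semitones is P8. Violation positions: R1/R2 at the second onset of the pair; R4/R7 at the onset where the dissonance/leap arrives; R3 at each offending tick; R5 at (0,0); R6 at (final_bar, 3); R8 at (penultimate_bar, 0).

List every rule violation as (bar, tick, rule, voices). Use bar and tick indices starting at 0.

(0, 0, R3, (2, 3))
(0, 0, R5, (0, 3))
(0, 1, R3, (2, 3))
(0, 2, R3, (2, 3))
(0, 3, R3, (2, 3))
(1, 0, R2, (1, 2))
(1, 0, R3, (2, 3))
(1, 0, R4, (0, 3))
(1, 1, R3, (2, 3))
(1, 2, R3, (2, 3))
(1, 3, R3, (2, 3))
(2, 0, R1, (1, 2))
(2, 0, R2, (0, 3))
(2, 0, R3, (2, 3))
(2, 1, R3, (2, 3))
(2, 2, R3, (2, 3))
(2, 3, R3, (2, 3))
(3, 0, R3, (2, 3))
(3, 0, R4, (0, 1))
(3, 0, R4, (0, 3))
(3, 1, R3, (2, 3))
(3, 2, R3, (2, 3))
(3, 3, R3, (2, 3))
(4, 0, R2, (0, 3))
(4, 0, R3, (2, 3))
(4, 0, R8, (0, 3))
(4, 1, R3, (2, 3))
(4, 2, R3, (2, 3))
(4, 3, R3, (2, 3))
(5, 0, R1, (1, 2))
(5, 0, R2, (0, 1))
(5, 0, R2, (0, 2))
(5, 0, R3, (2, 3))
(5, 1, R3, (2, 3))
(5, 2, R3, (2, 3))
(5, 3, R3, (2, 3))
(5, 3, R6, (0, 3))

bar 0: v0=A3 v1=A4 v2=E5 v3=C5 downbeat m3
bar 1: v0=B3 v1=D4 v2=D5 v3=F4 downbeat TT
bar 2: v0=C4 v1=E4 v2=E5 v3=C5 downbeat P8
bar 3: v0=B3 v1=C4 v2=D5 v3=A4 downbeat m7
bar 4: v0=G3 v1=E4 v2=B4 v3=G4 downbeat P8
bar 5: v0=A3 v1=A4 v2=E5 v3=C5 downbeat m3
  -> R3 @ bar 0 tick 0 v(2, 3): E5 above C5
  -> R5 @ bar 0 tick 0 v(0, 3): opens on m3
  -> R3 @ bar 0 tick 1 v(2, 3): E5 above C5
  -> R3 @ bar 0 tick 2 v(2, 3): E5 above C5
  -> R3 @ bar 0 tick 3 v(2, 3): E5 above C5
  -> R2 @ bar 1 tick 0 v(1, 2): A4/E5 P5 -> D4/D5 P8 similar
  -> R3 @ bar 1 tick 0 v(2, 3): D5 above F4
  -> R4 @ bar 1 tick 0 v(0, 3): B3/F4 TT untreated
  -> R3 @ bar 1 tick 1 v(2, 3): D5 above F4
  -> R3 @ bar 1 tick 2 v(2, 3): D5 above F4
  -> R3 @ bar 1 tick 3 v(2, 3): D5 above F4
  -> R1 @ bar 2 tick 0 v(1, 2): D4/D5 P8 -> E4/E5 P8 similar
  -> R2 @ bar 2 tick 0 v(0, 3): B3/F4 TT -> C4/C5 P8 similar
  -> R3 @ bar 2 tick 0 v(2, 3): E5 above C5
  -> R3 @ bar 2 tick 1 v(2, 3): E5 above C5
  -> R3 @ bar 2 tick 2 v(2, 3): E5 above C5
  -> R3 @ bar 2 tick 3 v(2, 3): E5 above C5
  -> R3 @ bar 3 tick 0 v(2, 3): D5 above A4
  -> R4 @ bar 3 tick 0 v(0, 1): B3/C4 m2 untreated
  -> R4 @ bar 3 tick 0 v(0, 3): B3/A4 m7 untreated
  -> R3 @ bar 3 tick 1 v(2, 3): D5 above A4
  -> R3 @ bar 3 tick 2 v(2, 3): D5 above A4
  -> R3 @ bar 3 tick 3 v(2, 3): D5 above A4
  -> R2 @ bar 4 tick 0 v(0, 3): B3/A4 m7 -> G3/G4 P8 similar
  -> R3 @ bar 4 tick 0 v(2, 3): B4 above G4
  -> R8 @ bar 4 tick 0 v(0, 3): penult P8 not 3rd/6th
  -> R3 @ bar 4 tick 1 v(2, 3): B4 above G4
  -> R3 @ bar 4 tick 2 v(2, 3): B4 above G4
  -> R3 @ bar 4 tick 3 v(2, 3): B4 above G4
  -> R1 @ bar 5 tick 0 v(1, 2): E4/B4 P5 -> A4/E5 P5 similar
  -> R2 @ bar 5 tick 0 v(0, 1): G3/E4 M6 -> A3/A4 P8 similar
  -> R2 @ bar 5 tick 0 v(0, 2): G3/B4 M3 -> A3/E5 P5 similar
  -> R3 @ bar 5 tick 0 v(2, 3): E5 above C5
  -> R3 @ bar 5 tick 1 v(2, 3): E5 above C5
  -> R3 @ bar 5 tick 2 v(2, 3): E5 above C5
  -> R3 @ bar 5 tick 3 v(2, 3): E5 above C5
  -> R6 @ bar 5 tick 3 v(0, 3): closes on m3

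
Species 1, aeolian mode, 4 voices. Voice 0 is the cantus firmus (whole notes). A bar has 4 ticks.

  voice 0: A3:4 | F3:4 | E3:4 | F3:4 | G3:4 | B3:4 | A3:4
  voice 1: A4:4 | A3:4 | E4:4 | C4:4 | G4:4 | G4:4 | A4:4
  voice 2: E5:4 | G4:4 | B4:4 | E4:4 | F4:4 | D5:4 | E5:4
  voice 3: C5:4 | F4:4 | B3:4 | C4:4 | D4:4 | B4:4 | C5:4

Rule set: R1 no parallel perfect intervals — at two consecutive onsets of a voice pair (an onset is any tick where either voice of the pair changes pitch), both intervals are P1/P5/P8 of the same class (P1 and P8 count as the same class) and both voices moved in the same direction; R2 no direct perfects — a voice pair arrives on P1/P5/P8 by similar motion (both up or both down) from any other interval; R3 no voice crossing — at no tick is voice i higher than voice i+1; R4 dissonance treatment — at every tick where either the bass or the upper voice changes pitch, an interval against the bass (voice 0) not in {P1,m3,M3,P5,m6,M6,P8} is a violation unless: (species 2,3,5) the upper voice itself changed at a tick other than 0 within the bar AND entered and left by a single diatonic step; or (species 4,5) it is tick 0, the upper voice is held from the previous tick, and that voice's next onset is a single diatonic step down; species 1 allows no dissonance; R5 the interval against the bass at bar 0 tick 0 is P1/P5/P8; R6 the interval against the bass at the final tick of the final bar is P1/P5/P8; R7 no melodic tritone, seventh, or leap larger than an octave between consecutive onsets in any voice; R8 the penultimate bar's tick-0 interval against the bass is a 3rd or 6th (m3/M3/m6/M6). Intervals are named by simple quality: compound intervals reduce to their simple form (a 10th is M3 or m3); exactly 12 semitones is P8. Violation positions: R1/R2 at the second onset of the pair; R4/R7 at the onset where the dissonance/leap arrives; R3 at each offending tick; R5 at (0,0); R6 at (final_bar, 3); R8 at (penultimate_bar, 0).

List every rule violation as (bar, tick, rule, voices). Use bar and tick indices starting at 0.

(0, 0, R3, (2, 3))
(0, 0, R5, (0, 3))
(0, 1, R3, (2, 3))
(0, 2, R3, (2, 3))
(0, 3, R3, (2, 3))
(1, 0, R2, (0, 3))
(1, 0, R3, (2, 3))
(1, 0, R4, (0, 2))
(1, 1, R3, (2, 3))
(1, 2, R3, (2, 3))
(1, 3, R3, (2, 3))
(2, 0, R2, (0, 3))
(2, 0, R2, (1, 2))
(2, 0, R3, (2, 3))
(2, 0, R7, (3,))
(2, 1, R3, (2, 3))
(2, 2, R3, (2, 3))
(2, 3, R3, (2, 3))
(3, 0, R1, (0, 3))
(3, 0, R3, (2, 3))
(3, 0, R4, (0, 2))
(3, 1, R3, (2, 3))
(3, 2, R3, (2, 3))
(3, 3, R3, (2, 3))
(4, 0, R1, (0, 3))
(4, 0, R2, (0, 1))
(4, 0, R3, (1, 2))
(4, 0, R3, (2, 3))
(4, 0, R4, (0, 2))
(4, 1, R3, (1, 2))
(4, 1, R3, (2, 3))
(4, 2, R3, (1, 2))
(4, 2, R3, (2, 3))
(4, 3, R3, (1, 2))
(4, 3, R3, (2, 3))
(5, 0, R2, (0, 3))
(5, 0, R3, (2, 3))
(5, 0, R8, (0, 3))
(5, 1, R3, (2, 3))
(5, 2, R3, (2, 3))
(5, 3, R3, (2, 3))
(6, 0, R1, (1, 2))
(6, 0, R3, (2, 3))
(6, 1, R3, (2, 3))
(6, 2, R3, (2, 3))
(6, 3, R3, (2, 3))
(6, 3, R6, (0, 3))

bar 0: v0=A3 v1=A4 v2=E5 v3=C5 downbeat m3
bar 1: v0=F3 v1=A3 v2=G4 v3=F4 downbeat P8
bar 2: v0=E3 v1=E4 v2=B4 v3=B3 downbeat P5
bar 3: v0=F3 v1=C4 v2=E4 v3=C4 downbeat P5
bar 4: v0=G3 v1=G4 v2=F4 v3=D4 downbeat P5
bar 5: v0=B3 v1=G4 v2=D5 v3=B4 downbeat P8
bar 6: v0=A3 v1=A4 v2=E5 v3=C5 downbeat m3
  -> R3 @ bar 0 tick 0 v(2, 3): E5 above C5
  -> R5 @ bar 0 tick 0 v(0, 3): opens on m3
  -> R3 @ bar 0 tick 1 v(2, 3): E5 above C5
  -> R3 @ bar 0 tick 2 v(2, 3): E5 above C5
  -> R3 @ bar 0 tick 3 v(2, 3): E5 above C5
  -> R2 @ bar 1 tick 0 v(0, 3): A3/C5 m3 -> F3/F4 P8 similar
  -> R3 @ bar 1 tick 0 v(2, 3): G4 above F4
  -> R4 @ bar 1 tick 0 v(0, 2): F3/G4 M2 untreated
  -> R3 @ bar 1 tick 1 v(2, 3): G4 above F4
  -> R3 @ bar 1 tick 2 v(2, 3): G4 above F4
  -> R3 @ bar 1 tick 3 v(2, 3): G4 above F4
  -> R2 @ bar 2 tick 0 v(0, 3): F3/F4 P8 -> E3/B3 P5 similar
  -> R2 @ bar 2 tick 0 v(1, 2): A3/G4 m7 -> E4/B4 P5 similar
  -> R3 @ bar 2 tick 0 v(2, 3): B4 above B3
  -> R7 @ bar 2 tick 0 v(3,): F4->B3 leap 6st
  -> R3 @ bar 2 tick 1 v(2, 3): B4 above B3
  -> R3 @ bar 2 tick 2 v(2, 3): B4 above B3
  -> R3 @ bar 2 tick 3 v(2, 3): B4 above B3
  -> R1 @ bar 3 tick 0 v(0, 3): E3/B3 P5 -> F3/C4 P5 similar
  -> R3 @ bar 3 tick 0 v(2, 3): E4 above C4
  -> R4 @ bar 3 tick 0 v(0, 2): F3/E4 M7 untreated
  -> R3 @ bar 3 tick 1 v(2, 3): E4 above C4
  -> R3 @ bar 3 tick 2 v(2, 3): E4 above C4
  -> R3 @ bar 3 tick 3 v(2, 3): E4 above C4
  -> R1 @ bar 4 tick 0 v(0, 3): F3/C4 P5 -> G3/D4 P5 similar
  -> R2 @ bar 4 tick 0 v(0, 1): F3/C4 P5 -> G3/G4 P8 similar
  -> R3 @ bar 4 tick 0 v(1, 2): G4 above F4
  -> R3 @ bar 4 tick 0 v(2, 3): F4 above D4
  -> R4 @ bar 4 tick 0 v(0, 2): G3/F4 m7 untreated
  -> R3 @ bar 4 tick 1 v(1, 2): G4 above F4
  -> R3 @ bar 4 tick 1 v(2, 3): F4 above D4
  -> R3 @ bar 4 tick 2 v(1, 2): G4 above F4
  -> R3 @ bar 4 tick 2 v(2, 3): F4 above D4
  -> R3 @ bar 4 tick 3 v(1, 2): G4 above F4
  -> R3 @ bar 4 tick 3 v(2, 3): F4 above D4
  -> R2 @ bar 5 tick 0 v(0, 3): G3/D4 P5 -> B3/B4 P8 similar
  -> R3 @ bar 5 tick 0 v(2, 3): D5 above B4
  -> R8 @ bar 5 tick 0 v(0, 3): penult P8 not 3rd/6th
  -> R3 @ bar 5 tick 1 v(2, 3): D5 above B4
  -> R3 @ bar 5 tick 2 v(2, 3): D5 above B4
  -> R3 @ bar 5 tick 3 v(2, 3): D5 above B4
  -> R1 @ bar 6 tick 0 v(1, 2): G4/D5 P5 -> A4/E5 P5 similar
  -> R3 @ bar 6 tick 0 v(2, 3): E5 above C5
  -> R3 @ bar 6 tick 1 v(2, 3): E5 above C5
  -> R3 @ bar 6 tick 2 v(2, 3): E5 above C5
  -> R3 @ bar 6 tick 3 v(2, 3): E5 above C5
  -> R6 @ bar 6 tick 3 v(0, 3): closes on m3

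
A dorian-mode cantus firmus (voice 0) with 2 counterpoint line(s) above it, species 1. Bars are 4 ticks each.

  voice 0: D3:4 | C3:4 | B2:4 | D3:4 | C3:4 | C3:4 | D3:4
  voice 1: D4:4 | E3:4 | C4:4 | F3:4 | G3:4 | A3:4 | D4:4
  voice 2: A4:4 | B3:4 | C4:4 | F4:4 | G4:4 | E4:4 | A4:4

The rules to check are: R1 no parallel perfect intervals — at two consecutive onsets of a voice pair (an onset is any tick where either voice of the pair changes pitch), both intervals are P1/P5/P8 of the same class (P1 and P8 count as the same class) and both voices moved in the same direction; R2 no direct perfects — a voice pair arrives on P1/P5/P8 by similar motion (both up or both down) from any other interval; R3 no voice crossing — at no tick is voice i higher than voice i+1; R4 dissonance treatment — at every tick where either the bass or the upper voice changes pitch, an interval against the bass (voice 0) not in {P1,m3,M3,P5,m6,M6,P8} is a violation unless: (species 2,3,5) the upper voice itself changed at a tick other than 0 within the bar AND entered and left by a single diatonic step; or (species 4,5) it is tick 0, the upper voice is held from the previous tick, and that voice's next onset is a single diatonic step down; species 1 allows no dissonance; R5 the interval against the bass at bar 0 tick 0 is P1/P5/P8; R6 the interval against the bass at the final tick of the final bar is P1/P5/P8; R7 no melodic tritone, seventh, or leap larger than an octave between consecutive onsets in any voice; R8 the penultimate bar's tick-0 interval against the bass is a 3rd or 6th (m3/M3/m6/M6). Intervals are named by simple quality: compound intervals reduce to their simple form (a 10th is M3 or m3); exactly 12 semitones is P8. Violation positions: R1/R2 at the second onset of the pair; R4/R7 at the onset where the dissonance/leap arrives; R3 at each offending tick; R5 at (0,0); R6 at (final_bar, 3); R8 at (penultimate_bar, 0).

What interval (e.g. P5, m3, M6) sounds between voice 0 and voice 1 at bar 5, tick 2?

M6

voice 0=C3 voice 1=A3 -> M6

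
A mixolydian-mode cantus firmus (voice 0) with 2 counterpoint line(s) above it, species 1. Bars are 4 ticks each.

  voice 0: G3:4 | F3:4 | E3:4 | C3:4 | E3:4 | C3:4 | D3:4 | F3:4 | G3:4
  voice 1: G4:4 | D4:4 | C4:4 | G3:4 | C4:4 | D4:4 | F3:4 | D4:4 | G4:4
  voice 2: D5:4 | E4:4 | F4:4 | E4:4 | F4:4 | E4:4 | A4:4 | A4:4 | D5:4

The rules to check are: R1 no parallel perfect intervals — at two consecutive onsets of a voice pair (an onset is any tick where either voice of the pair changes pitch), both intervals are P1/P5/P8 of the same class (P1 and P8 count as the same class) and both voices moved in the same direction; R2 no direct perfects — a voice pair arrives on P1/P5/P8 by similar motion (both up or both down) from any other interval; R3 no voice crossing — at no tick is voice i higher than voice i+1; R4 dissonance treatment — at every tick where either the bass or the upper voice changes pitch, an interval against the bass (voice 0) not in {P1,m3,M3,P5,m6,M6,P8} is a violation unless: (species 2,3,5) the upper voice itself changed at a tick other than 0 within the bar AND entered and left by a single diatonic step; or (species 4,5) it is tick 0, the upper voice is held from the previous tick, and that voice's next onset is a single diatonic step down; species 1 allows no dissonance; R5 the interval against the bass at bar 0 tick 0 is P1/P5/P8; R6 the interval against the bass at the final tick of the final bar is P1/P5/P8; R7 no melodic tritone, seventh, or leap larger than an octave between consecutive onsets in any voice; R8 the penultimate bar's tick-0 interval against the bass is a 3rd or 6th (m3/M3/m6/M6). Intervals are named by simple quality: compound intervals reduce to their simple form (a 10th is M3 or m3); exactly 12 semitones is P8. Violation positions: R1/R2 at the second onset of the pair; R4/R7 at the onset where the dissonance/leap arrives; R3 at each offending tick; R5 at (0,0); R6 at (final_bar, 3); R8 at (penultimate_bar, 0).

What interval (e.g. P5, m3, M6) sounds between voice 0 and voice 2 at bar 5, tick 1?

voice 0=C3 voice 2=E4 -> M3

M3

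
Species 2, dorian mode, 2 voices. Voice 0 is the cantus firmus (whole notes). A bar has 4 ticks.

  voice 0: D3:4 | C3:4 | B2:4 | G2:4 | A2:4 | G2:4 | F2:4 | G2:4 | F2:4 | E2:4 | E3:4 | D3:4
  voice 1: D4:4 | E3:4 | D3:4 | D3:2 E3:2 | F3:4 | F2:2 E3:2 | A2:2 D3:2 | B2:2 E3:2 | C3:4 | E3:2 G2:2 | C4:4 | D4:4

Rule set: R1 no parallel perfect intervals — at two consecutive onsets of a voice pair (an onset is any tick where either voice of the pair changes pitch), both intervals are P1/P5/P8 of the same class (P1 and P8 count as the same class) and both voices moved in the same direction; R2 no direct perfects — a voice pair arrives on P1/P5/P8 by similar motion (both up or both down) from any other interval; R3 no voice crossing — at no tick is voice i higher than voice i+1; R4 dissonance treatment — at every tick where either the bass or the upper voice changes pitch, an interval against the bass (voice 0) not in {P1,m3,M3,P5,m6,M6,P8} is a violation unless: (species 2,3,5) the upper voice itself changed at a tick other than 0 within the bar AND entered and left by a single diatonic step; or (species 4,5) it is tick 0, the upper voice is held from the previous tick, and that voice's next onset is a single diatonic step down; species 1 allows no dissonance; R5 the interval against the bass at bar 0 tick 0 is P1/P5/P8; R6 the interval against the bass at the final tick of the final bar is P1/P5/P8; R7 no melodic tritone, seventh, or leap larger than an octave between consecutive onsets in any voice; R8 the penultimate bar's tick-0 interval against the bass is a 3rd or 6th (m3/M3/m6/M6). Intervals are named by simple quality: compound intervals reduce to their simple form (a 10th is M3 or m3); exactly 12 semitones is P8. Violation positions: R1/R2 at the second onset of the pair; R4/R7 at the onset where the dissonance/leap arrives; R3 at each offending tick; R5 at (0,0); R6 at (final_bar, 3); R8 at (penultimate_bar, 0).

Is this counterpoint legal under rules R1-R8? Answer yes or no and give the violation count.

No (7 violations)

bar 0: v0=D3 v1=D4 (P8)
bar 1: v0=C3 v1=E3 (M3)
bar 2: v0=B2 v1=D3 (m3)
bar 3: v0=G2 v1=D3 (P5)
bar 4: v0=A2 v1=F3 (m6)
bar 5: v0=G2 v1=F2 (M2)
bar 6: v0=F2 v1=A2 (M3)
bar 7: v0=G2 v1=B2 (M3)
bar 8: v0=F2 v1=C3 (P5)
bar 9: v0=E2 v1=E3 (P8)
bar 10: v0=E3 v1=C4 (m6)
bar 11: v0=D3 v1=D4 (P8)
  R7 @ bar1.0: D4->E3 leap 10st
  R3 @ bar5.0: G2 above F2
  R4 @ bar5.0: G2/F2 M2 untreated
  R3 @ bar5.1: G2 above F2
  R7 @ bar5.2: F2->E3 leap 11st
  R2 @ bar8.0: G2/E3 M6 -> F2/C3 P5 similar
  R7 @ bar10.0: G2->C4 leap 17st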